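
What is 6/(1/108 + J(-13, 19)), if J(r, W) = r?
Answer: -648/1403 ≈ -0.46187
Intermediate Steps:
6/(1/108 + J(-13, 19)) = 6/(1/108 - 13) = 6/(-1403/108) = -108/1403*6 = -648/1403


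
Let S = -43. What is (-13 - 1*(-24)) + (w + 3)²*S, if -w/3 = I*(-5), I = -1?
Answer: -6181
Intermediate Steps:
w = -15 (w = -(-3)*(-5) = -3*5 = -15)
(-13 - 1*(-24)) + (w + 3)²*S = (-13 - 1*(-24)) + (-15 + 3)²*(-43) = (-13 + 24) + (-12)²*(-43) = 11 + 144*(-43) = 11 - 6192 = -6181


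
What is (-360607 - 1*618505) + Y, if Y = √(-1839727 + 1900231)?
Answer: -979112 + 2*√15126 ≈ -9.7887e+5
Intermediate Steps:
Y = 2*√15126 (Y = √60504 = 2*√15126 ≈ 245.98)
(-360607 - 1*618505) + Y = (-360607 - 1*618505) + 2*√15126 = (-360607 - 618505) + 2*√15126 = -979112 + 2*√15126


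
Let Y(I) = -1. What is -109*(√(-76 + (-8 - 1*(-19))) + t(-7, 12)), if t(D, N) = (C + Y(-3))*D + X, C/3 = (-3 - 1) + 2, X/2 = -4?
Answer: -4469 - 109*I*√65 ≈ -4469.0 - 878.79*I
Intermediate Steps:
X = -8 (X = 2*(-4) = -8)
C = -6 (C = 3*((-3 - 1) + 2) = 3*(-4 + 2) = 3*(-2) = -6)
t(D, N) = -8 - 7*D (t(D, N) = (-6 - 1)*D - 8 = -7*D - 8 = -8 - 7*D)
-109*(√(-76 + (-8 - 1*(-19))) + t(-7, 12)) = -109*(√(-76 + (-8 - 1*(-19))) + (-8 - 7*(-7))) = -109*(√(-76 + (-8 + 19)) + (-8 + 49)) = -109*(√(-76 + 11) + 41) = -109*(√(-65) + 41) = -109*(I*√65 + 41) = -109*(41 + I*√65) = -4469 - 109*I*√65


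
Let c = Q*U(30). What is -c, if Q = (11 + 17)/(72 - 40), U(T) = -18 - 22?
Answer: 35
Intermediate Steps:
U(T) = -40
Q = 7/8 (Q = 28/32 = 28*(1/32) = 7/8 ≈ 0.87500)
c = -35 (c = (7/8)*(-40) = -35)
-c = -1*(-35) = 35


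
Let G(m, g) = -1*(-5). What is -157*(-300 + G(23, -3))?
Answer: 46315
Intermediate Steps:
G(m, g) = 5
-157*(-300 + G(23, -3)) = -157*(-300 + 5) = -157*(-295) = 46315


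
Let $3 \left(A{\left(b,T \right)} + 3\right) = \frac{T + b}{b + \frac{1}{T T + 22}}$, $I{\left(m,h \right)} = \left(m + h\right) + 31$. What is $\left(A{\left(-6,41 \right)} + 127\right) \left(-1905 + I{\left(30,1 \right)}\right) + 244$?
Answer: $- \frac{6887403473}{30651} \approx -2.247 \cdot 10^{5}$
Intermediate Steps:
$I{\left(m,h \right)} = 31 + h + m$ ($I{\left(m,h \right)} = \left(h + m\right) + 31 = 31 + h + m$)
$A{\left(b,T \right)} = -3 + \frac{T + b}{3 \left(b + \frac{1}{22 + T^{2}}\right)}$ ($A{\left(b,T \right)} = -3 + \frac{\left(T + b\right) \frac{1}{b + \frac{1}{T T + 22}}}{3} = -3 + \frac{\left(T + b\right) \frac{1}{b + \frac{1}{T^{2} + 22}}}{3} = -3 + \frac{\left(T + b\right) \frac{1}{b + \frac{1}{22 + T^{2}}}}{3} = -3 + \frac{\frac{1}{b + \frac{1}{22 + T^{2}}} \left(T + b\right)}{3} = -3 + \frac{T + b}{3 \left(b + \frac{1}{22 + T^{2}}\right)}$)
$\left(A{\left(-6,41 \right)} + 127\right) \left(-1905 + I{\left(30,1 \right)}\right) + 244 = \left(\frac{-9 + 41^{3} - -1056 + 22 \cdot 41 - - 48 \cdot 41^{2}}{3 \left(1 + 22 \left(-6\right) - 6 \cdot 41^{2}\right)} + 127\right) \left(-1905 + \left(31 + 1 + 30\right)\right) + 244 = \left(\frac{-9 + 68921 + 1056 + 902 - \left(-48\right) 1681}{3 \left(1 - 132 - 10086\right)} + 127\right) \left(-1905 + 62\right) + 244 = \left(\frac{-9 + 68921 + 1056 + 902 + 80688}{3 \left(1 - 132 - 10086\right)} + 127\right) \left(-1843\right) + 244 = \left(\frac{1}{3} \frac{1}{-10217} \cdot 151558 + 127\right) \left(-1843\right) + 244 = \left(\frac{1}{3} \left(- \frac{1}{10217}\right) 151558 + 127\right) \left(-1843\right) + 244 = \left(- \frac{151558}{30651} + 127\right) \left(-1843\right) + 244 = \frac{3741119}{30651} \left(-1843\right) + 244 = - \frac{6894882317}{30651} + 244 = - \frac{6887403473}{30651}$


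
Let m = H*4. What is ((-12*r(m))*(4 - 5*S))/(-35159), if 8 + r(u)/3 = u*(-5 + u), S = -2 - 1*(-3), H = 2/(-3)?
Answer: -448/35159 ≈ -0.012742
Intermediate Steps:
H = -2/3 (H = 2*(-1/3) = -2/3 ≈ -0.66667)
S = 1 (S = -2 + 3 = 1)
m = -8/3 (m = -2/3*4 = -8/3 ≈ -2.6667)
r(u) = -24 + 3*u*(-5 + u) (r(u) = -24 + 3*(u*(-5 + u)) = -24 + 3*u*(-5 + u))
((-12*r(m))*(4 - 5*S))/(-35159) = ((-12*(-24 - 15*(-8/3) + 3*(-8/3)**2))*(4 - 5*1))/(-35159) = ((-12*(-24 + 40 + 3*(64/9)))*(4 - 5))*(-1/35159) = (-12*(-24 + 40 + 64/3)*(-1))*(-1/35159) = (-12*112/3*(-1))*(-1/35159) = -448*(-1)*(-1/35159) = 448*(-1/35159) = -448/35159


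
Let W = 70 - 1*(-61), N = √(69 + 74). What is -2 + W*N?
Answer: -2 + 131*√143 ≈ 1564.5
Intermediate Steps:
N = √143 ≈ 11.958
W = 131 (W = 70 + 61 = 131)
-2 + W*N = -2 + 131*√143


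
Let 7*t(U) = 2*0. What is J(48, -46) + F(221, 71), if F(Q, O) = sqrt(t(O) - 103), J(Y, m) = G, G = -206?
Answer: -206 + I*sqrt(103) ≈ -206.0 + 10.149*I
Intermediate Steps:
J(Y, m) = -206
t(U) = 0 (t(U) = (2*0)/7 = (1/7)*0 = 0)
F(Q, O) = I*sqrt(103) (F(Q, O) = sqrt(0 - 103) = sqrt(-103) = I*sqrt(103))
J(48, -46) + F(221, 71) = -206 + I*sqrt(103)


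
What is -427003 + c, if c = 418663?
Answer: -8340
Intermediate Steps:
-427003 + c = -427003 + 418663 = -8340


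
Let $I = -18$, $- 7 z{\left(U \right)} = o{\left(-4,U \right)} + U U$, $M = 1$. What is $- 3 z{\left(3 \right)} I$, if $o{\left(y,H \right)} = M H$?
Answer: $- \frac{648}{7} \approx -92.571$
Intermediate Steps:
$o{\left(y,H \right)} = H$ ($o{\left(y,H \right)} = 1 H = H$)
$z{\left(U \right)} = - \frac{U}{7} - \frac{U^{2}}{7}$ ($z{\left(U \right)} = - \frac{U + U U}{7} = - \frac{U + U^{2}}{7} = - \frac{U}{7} - \frac{U^{2}}{7}$)
$- 3 z{\left(3 \right)} I = - 3 \cdot \frac{1}{7} \cdot 3 \left(-1 - 3\right) \left(-18\right) = - 3 \cdot \frac{1}{7} \cdot 3 \left(-4\right) \left(-18\right) = \left(-3\right) \left(- \frac{12}{7}\right) \left(-18\right) = \frac{36}{7} \left(-18\right) = - \frac{648}{7}$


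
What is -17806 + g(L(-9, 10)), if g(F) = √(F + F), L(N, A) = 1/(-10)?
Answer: -17806 + I*√5/5 ≈ -17806.0 + 0.44721*I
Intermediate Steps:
L(N, A) = -⅒
g(F) = √2*√F (g(F) = √(2*F) = √2*√F)
-17806 + g(L(-9, 10)) = -17806 + √2*√(-⅒) = -17806 + √2*(I*√10/10) = -17806 + I*√5/5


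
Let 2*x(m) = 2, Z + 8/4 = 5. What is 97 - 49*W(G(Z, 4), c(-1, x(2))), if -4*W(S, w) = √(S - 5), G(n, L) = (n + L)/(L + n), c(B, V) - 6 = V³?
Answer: 97 + 49*I/2 ≈ 97.0 + 24.5*I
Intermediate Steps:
Z = 3 (Z = -2 + 5 = 3)
x(m) = 1 (x(m) = (½)*2 = 1)
c(B, V) = 6 + V³
G(n, L) = 1 (G(n, L) = (L + n)/(L + n) = 1)
W(S, w) = -√(-5 + S)/4 (W(S, w) = -√(S - 5)/4 = -√(-5 + S)/4)
97 - 49*W(G(Z, 4), c(-1, x(2))) = 97 - (-49)*√(-5 + 1)/4 = 97 - (-49)*√(-4)/4 = 97 - (-49)*2*I/4 = 97 - (-49)*I/2 = 97 + 49*I/2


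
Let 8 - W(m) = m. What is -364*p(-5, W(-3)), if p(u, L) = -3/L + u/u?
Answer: -2912/11 ≈ -264.73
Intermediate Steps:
W(m) = 8 - m
p(u, L) = 1 - 3/L (p(u, L) = -3/L + 1 = 1 - 3/L)
-364*p(-5, W(-3)) = -364*(-3 + (8 - 1*(-3)))/(8 - 1*(-3)) = -364*(-3 + (8 + 3))/(8 + 3) = -364*(-3 + 11)/11 = -364*8/11 = -2912/11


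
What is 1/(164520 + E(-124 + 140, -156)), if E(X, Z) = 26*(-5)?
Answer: 1/164390 ≈ 6.0831e-6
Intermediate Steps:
E(X, Z) = -130
1/(164520 + E(-124 + 140, -156)) = 1/(164520 - 130) = 1/164390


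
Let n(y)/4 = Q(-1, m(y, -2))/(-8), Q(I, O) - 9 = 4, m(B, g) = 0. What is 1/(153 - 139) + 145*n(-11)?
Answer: -6597/7 ≈ -942.43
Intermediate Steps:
Q(I, O) = 13 (Q(I, O) = 9 + 4 = 13)
n(y) = -13/2 (n(y) = 4*(13/(-8)) = 4*(13*(-⅛)) = 4*(-13/8) = -13/2)
1/(153 - 139) + 145*n(-11) = 1/(153 - 139) + 145*(-13/2) = 1/14 - 1885/2 = -6597/7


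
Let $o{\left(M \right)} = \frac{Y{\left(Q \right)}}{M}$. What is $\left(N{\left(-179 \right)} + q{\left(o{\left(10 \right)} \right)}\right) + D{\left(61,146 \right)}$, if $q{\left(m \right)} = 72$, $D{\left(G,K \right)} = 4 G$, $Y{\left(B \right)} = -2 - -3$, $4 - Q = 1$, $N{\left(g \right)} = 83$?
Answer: $399$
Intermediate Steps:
$Q = 3$ ($Q = 4 - 1 = 3$)
$Y{\left(B \right)} = 1$ ($Y{\left(B \right)} = -2 + 3 = 1$)
$o{\left(M \right)} = \frac{1}{M}$ ($o{\left(M \right)} = 1 \frac{1}{M} = \frac{1}{M}$)
$\left(N{\left(-179 \right)} + q{\left(o{\left(10 \right)} \right)}\right) + D{\left(61,146 \right)} = \left(83 + 72\right) + 4 \cdot 61 = 155 + 244 = 399$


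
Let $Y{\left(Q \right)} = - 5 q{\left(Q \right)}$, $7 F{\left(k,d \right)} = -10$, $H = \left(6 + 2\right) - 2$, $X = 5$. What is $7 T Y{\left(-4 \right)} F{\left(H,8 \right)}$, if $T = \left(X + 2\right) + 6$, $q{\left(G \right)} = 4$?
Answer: $2600$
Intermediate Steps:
$H = 6$ ($H = 8 - 2 = 6$)
$F{\left(k,d \right)} = - \frac{10}{7}$ ($F{\left(k,d \right)} = \frac{1}{7} \left(-10\right) = - \frac{10}{7}$)
$T = 13$ ($T = \left(5 + 2\right) + 6 = 7 + 6 = 13$)
$Y{\left(Q \right)} = -20$ ($Y{\left(Q \right)} = \left(-5\right) 4 = -20$)
$7 T Y{\left(-4 \right)} F{\left(H,8 \right)} = 7 \cdot 13 \left(-20\right) \left(- \frac{10}{7}\right) = 91 \left(-20\right) \left(- \frac{10}{7}\right) = \left(-1820\right) \left(- \frac{10}{7}\right) = 2600$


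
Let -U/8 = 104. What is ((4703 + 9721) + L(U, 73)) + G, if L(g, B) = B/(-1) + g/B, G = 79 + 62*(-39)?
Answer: 876044/73 ≈ 12001.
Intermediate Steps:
U = -832 (U = -8*104 = -832)
G = -2339 (G = 79 - 2418 = -2339)
L(g, B) = -B + g/B (L(g, B) = B*(-1) + g/B = -B + g/B)
((4703 + 9721) + L(U, 73)) + G = ((4703 + 9721) + (-1*73 - 832/73)) - 2339 = (14424 + (-73 - 832*1/73)) - 2339 = (14424 + (-73 - 832/73)) - 2339 = (14424 - 6161/73) - 2339 = 1046791/73 - 2339 = 876044/73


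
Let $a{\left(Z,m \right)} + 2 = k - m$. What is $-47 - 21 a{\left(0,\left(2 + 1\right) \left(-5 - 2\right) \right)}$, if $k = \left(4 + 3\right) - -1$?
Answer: $-614$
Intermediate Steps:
$k = 8$ ($k = 7 + 1 = 8$)
$a{\left(Z,m \right)} = 6 - m$ ($a{\left(Z,m \right)} = -2 - \left(-8 + m\right) = 6 - m$)
$-47 - 21 a{\left(0,\left(2 + 1\right) \left(-5 - 2\right) \right)} = -47 - 21 \left(6 - \left(2 + 1\right) \left(-5 - 2\right)\right) = -47 - 21 \left(6 - 3 \left(-7\right)\right) = -47 - 21 \left(6 - -21\right) = -47 - 21 \left(6 + 21\right) = -47 - 567 = -614$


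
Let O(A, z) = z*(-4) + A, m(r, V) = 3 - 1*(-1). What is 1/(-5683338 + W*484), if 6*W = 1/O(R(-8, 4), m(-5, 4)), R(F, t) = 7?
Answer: -27/153450368 ≈ -1.7595e-7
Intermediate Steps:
m(r, V) = 4 (m(r, V) = 3 + 1 = 4)
O(A, z) = A - 4*z (O(A, z) = -4*z + A = A - 4*z)
W = -1/54 (W = 1/(6*(7 - 4*4)) = 1/(6*(7 - 16)) = (⅙)/(-9) = (⅙)*(-⅑) = -1/54 ≈ -0.018519)
1/(-5683338 + W*484) = 1/(-5683338 - 1/54*484) = 1/(-5683338 - 242/27) = 1/(-153450368/27) = -27/153450368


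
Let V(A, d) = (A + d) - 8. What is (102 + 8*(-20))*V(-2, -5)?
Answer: 870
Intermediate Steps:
V(A, d) = -8 + A + d
(102 + 8*(-20))*V(-2, -5) = (102 + 8*(-20))*(-8 - 2 - 5) = (102 - 160)*(-15) = -58*(-15) = 870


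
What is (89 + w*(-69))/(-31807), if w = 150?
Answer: 10261/31807 ≈ 0.32260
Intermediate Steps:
(89 + w*(-69))/(-31807) = (89 + 150*(-69))/(-31807) = (89 - 10350)*(-1/31807) = -10261*(-1/31807) = 10261/31807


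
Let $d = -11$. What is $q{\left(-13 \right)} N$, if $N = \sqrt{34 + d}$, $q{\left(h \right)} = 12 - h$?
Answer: $25 \sqrt{23} \approx 119.9$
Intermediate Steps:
$N = \sqrt{23}$ ($N = \sqrt{34 - 11} = \sqrt{23} \approx 4.7958$)
$q{\left(-13 \right)} N = \left(12 - -13\right) \sqrt{23} = \left(12 + 13\right) \sqrt{23} = 25 \sqrt{23}$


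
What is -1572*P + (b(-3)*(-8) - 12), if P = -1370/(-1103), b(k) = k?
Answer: -2140404/1103 ≈ -1940.5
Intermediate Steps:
P = 1370/1103 (P = -1370*(-1/1103) = 1370/1103 ≈ 1.2421)
-1572*P + (b(-3)*(-8) - 12) = -1572*1370/1103 + (-3*(-8) - 12) = -2153640/1103 + (24 - 12) = -2153640/1103 + 12 = -2140404/1103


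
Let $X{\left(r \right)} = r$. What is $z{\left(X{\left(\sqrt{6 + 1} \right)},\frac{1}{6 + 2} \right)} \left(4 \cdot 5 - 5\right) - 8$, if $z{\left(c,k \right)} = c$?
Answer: $-8 + 15 \sqrt{7} \approx 31.686$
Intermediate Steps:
$z{\left(X{\left(\sqrt{6 + 1} \right)},\frac{1}{6 + 2} \right)} \left(4 \cdot 5 - 5\right) - 8 = \sqrt{6 + 1} \left(4 \cdot 5 - 5\right) - 8 = \sqrt{7} \left(20 - 5\right) - 8 = \sqrt{7} \cdot 15 - 8 = 15 \sqrt{7} - 8 = -8 + 15 \sqrt{7}$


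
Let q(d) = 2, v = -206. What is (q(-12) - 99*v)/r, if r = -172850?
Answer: -10198/86425 ≈ -0.11800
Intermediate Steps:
(q(-12) - 99*v)/r = (2 - 99*(-206))/(-172850) = (2 + 20394)*(-1/172850) = 20396*(-1/172850) = -10198/86425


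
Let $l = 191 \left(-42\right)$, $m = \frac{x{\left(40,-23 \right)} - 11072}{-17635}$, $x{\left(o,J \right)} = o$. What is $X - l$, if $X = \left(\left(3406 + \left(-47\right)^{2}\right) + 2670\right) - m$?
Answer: $\frac{287562913}{17635} \approx 16306.0$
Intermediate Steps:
$m = \frac{11032}{17635}$ ($m = \frac{40 - 11072}{-17635} = \left(40 - 11072\right) \left(- \frac{1}{17635}\right) = \left(-11032\right) \left(- \frac{1}{17635}\right) = \frac{11032}{17635} \approx 0.62557$)
$l = -8022$
$X = \frac{146094943}{17635}$ ($X = \left(\left(3406 + \left(-47\right)^{2}\right) + 2670\right) - \frac{11032}{17635} = \left(\left(3406 + 2209\right) + 2670\right) - \frac{11032}{17635} = \left(5615 + 2670\right) - \frac{11032}{17635} = 8285 - \frac{11032}{17635} = \frac{146094943}{17635} \approx 8284.4$)
$X - l = \frac{146094943}{17635} - -8022 = \frac{146094943}{17635} + 8022 = \frac{287562913}{17635}$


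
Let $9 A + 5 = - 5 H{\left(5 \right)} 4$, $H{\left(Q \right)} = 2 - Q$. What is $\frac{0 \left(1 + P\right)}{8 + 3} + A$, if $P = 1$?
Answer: $\frac{55}{9} \approx 6.1111$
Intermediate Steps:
$A = \frac{55}{9}$ ($A = - \frac{5}{9} + \frac{- 5 \left(2 - 5\right) 4}{9} = - \frac{5}{9} + \frac{\left(-5\right) \left(-3\right) 4}{9} = - \frac{5}{9} + \frac{15 \cdot 4}{9} = - \frac{5}{9} + \frac{1}{9} \cdot 60 = - \frac{5}{9} + \frac{20}{3} = \frac{55}{9} \approx 6.1111$)
$\frac{0 \left(1 + P\right)}{8 + 3} + A = \frac{0 \left(1 + 1\right)}{8 + 3} + \frac{55}{9} = \frac{0 \cdot 2}{11} + \frac{55}{9} = 0 \cdot \frac{1}{11} + \frac{55}{9} = 0 + \frac{55}{9} = \frac{55}{9}$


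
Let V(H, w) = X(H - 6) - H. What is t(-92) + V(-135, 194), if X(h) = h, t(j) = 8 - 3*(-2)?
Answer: 8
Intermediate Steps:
t(j) = 14 (t(j) = 8 + 6 = 14)
V(H, w) = -6 (V(H, w) = (H - 6) - H = (-6 + H) - H = -6)
t(-92) + V(-135, 194) = 14 - 6 = 8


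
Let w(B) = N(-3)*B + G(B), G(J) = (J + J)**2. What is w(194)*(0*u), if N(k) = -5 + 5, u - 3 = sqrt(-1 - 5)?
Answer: 0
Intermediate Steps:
u = 3 + I*sqrt(6) (u = 3 + sqrt(-1 - 5) = 3 + sqrt(-6) = 3 + I*sqrt(6) ≈ 3.0 + 2.4495*I)
N(k) = 0
G(J) = 4*J**2 (G(J) = (2*J)**2 = 4*J**2)
w(B) = 4*B**2 (w(B) = 0*B + 4*B**2 = 0 + 4*B**2 = 4*B**2)
w(194)*(0*u) = (4*194**2)*(0*(3 + I*sqrt(6))) = (4*37636)*0 = 150544*0 = 0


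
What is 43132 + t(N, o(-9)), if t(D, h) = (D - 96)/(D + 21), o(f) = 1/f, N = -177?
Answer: 172535/4 ≈ 43134.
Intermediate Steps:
t(D, h) = (-96 + D)/(21 + D)
43132 + t(N, o(-9)) = 43132 + (-96 - 177)/(21 - 177) = 43132 - 273/(-156) = 43132 - 1/156*(-273) = 43132 + 7/4 = 172535/4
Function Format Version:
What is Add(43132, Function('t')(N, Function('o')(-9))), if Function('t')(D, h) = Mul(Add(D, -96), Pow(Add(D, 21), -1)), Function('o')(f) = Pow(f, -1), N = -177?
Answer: Rational(172535, 4) ≈ 43134.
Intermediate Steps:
Function('t')(D, h) = Mul(Pow(Add(21, D), -1), Add(-96, D)) (Function('t')(D, h) = Mul(Add(-96, D), Pow(Add(21, D), -1)) = Mul(Pow(Add(21, D), -1), Add(-96, D)))
Add(43132, Function('t')(N, Function('o')(-9))) = Add(43132, Mul(Pow(Add(21, -177), -1), Add(-96, -177))) = Add(43132, Mul(Pow(-156, -1), -273)) = Add(43132, Mul(Rational(-1, 156), -273)) = Add(43132, Rational(7, 4)) = Rational(172535, 4)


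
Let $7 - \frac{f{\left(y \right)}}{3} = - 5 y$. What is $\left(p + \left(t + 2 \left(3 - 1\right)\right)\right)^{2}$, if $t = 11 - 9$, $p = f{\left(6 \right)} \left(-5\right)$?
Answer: $301401$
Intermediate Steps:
$f{\left(y \right)} = 21 + 15 y$ ($f{\left(y \right)} = 21 - 3 \left(- 5 y\right) = 21 + 15 y$)
$p = -555$ ($p = \left(21 + 15 \cdot 6\right) \left(-5\right) = \left(21 + 90\right) \left(-5\right) = 111 \left(-5\right) = -555$)
$t = 2$
$\left(p + \left(t + 2 \left(3 - 1\right)\right)\right)^{2} = \left(-555 + \left(2 + 2 \left(3 - 1\right)\right)\right)^{2} = \left(-555 + \left(2 + 2 \cdot 2\right)\right)^{2} = \left(-555 + \left(2 + 4\right)\right)^{2} = \left(-555 + 6\right)^{2} = \left(-549\right)^{2} = 301401$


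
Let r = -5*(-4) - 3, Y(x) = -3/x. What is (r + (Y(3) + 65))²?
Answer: 6561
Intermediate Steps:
r = 17 (r = 20 - 3 = 17)
(r + (Y(3) + 65))² = (17 + (-3/3 + 65))² = (17 + (-3*⅓ + 65))² = (17 + (-1 + 65))² = (17 + 64)² = 81² = 6561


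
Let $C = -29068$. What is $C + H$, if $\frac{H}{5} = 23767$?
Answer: $89767$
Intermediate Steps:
$H = 118835$ ($H = 5 \cdot 23767 = 118835$)
$C + H = -29068 + 118835 = 89767$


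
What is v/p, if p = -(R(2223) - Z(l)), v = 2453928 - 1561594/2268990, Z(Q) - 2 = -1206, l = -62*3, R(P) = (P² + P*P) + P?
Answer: -2783968265563/11216621598075 ≈ -0.24820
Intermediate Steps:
R(P) = P + 2*P² (R(P) = (P² + P²) + P = 2*P² + P = P + 2*P²)
l = -186
Z(Q) = -1204 (Z(Q) = 2 - 1206 = -1204)
v = 2783968265563/1134495 (v = 2453928 - 1561594*1/2268990 = 2453928 - 780797/1134495 = 2783968265563/1134495 ≈ 2.4539e+6)
p = -9886885 (p = -(2223*(1 + 2*2223) - 1*(-1204)) = -(2223*(1 + 4446) + 1204) = -(2223*4447 + 1204) = -(9885681 + 1204) = -1*9886885 = -9886885)
v/p = (2783968265563/1134495)/(-9886885) = (2783968265563/1134495)*(-1/9886885) = -2783968265563/11216621598075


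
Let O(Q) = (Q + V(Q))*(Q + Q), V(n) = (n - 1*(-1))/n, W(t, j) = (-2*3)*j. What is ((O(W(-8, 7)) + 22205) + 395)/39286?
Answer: 13023/19643 ≈ 0.66298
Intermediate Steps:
W(t, j) = -6*j
V(n) = (1 + n)/n (V(n) = (n + 1)/n = (1 + n)/n)
O(Q) = 2*Q*(Q + (1 + Q)/Q) (O(Q) = (Q + (1 + Q)/Q)*(Q + Q) = (Q + (1 + Q)/Q)*(2*Q) = 2*Q*(Q + (1 + Q)/Q))
((O(W(-8, 7)) + 22205) + 395)/39286 = (((2 + 2*(-6*7) + 2*(-6*7)²) + 22205) + 395)/39286 = (((2 + 2*(-42) + 2*(-42)²) + 22205) + 395)*(1/39286) = (((2 - 84 + 2*1764) + 22205) + 395)*(1/39286) = (((2 - 84 + 3528) + 22205) + 395)*(1/39286) = ((3446 + 22205) + 395)*(1/39286) = (25651 + 395)*(1/39286) = 26046*(1/39286) = 13023/19643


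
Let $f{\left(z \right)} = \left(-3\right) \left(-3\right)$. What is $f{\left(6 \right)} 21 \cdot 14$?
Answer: $2646$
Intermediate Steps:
$f{\left(z \right)} = 9$
$f{\left(6 \right)} 21 \cdot 14 = 9 \cdot 21 \cdot 14 = 189 \cdot 14 = 2646$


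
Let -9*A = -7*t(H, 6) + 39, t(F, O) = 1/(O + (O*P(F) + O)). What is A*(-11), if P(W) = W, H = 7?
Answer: 23089/486 ≈ 47.508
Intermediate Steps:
t(F, O) = 1/(2*O + F*O) (t(F, O) = 1/(O + (O*F + O)) = 1/(O + (F*O + O)) = 1/(O + (O + F*O)) = 1/(2*O + F*O))
A = -2099/486 (A = -(-7/(6*(2 + 7)) + 39)/9 = -(-7/(6*9) + 39)/9 = -(-7*1/54 + 39)/9 = -(-7/54 + 39)/9 = -⅑*2099/54 = -2099/486 ≈ -4.3189)
A*(-11) = -2099/486*(-11) = 23089/486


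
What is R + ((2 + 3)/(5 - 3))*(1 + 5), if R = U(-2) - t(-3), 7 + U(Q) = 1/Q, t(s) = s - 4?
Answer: 29/2 ≈ 14.500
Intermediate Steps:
t(s) = -4 + s
U(Q) = -7 + 1/Q
R = -½ (R = (-7 + 1/(-2)) - (-4 - 3) = (-7 - ½) - 1*(-7) = -15/2 + 7 = -½ ≈ -0.50000)
R + ((2 + 3)/(5 - 3))*(1 + 5) = -½ + ((2 + 3)/(5 - 3))*(1 + 5) = -½ + (5/2)*6 = -½ + 15 = 29/2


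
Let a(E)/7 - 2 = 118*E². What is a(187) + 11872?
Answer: 28896280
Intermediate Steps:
a(E) = 14 + 826*E² (a(E) = 14 + 7*(118*E²) = 14 + 826*E²)
a(187) + 11872 = (14 + 826*187²) + 11872 = (14 + 826*34969) + 11872 = (14 + 28884394) + 11872 = 28884408 + 11872 = 28896280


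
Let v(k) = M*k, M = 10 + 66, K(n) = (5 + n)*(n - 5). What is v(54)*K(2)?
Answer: -86184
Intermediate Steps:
K(n) = (-5 + n)*(5 + n) (K(n) = (5 + n)*(-5 + n) = (-5 + n)*(5 + n))
M = 76
v(k) = 76*k
v(54)*K(2) = (76*54)*(-25 + 2²) = 4104*(-25 + 4) = 4104*(-21) = -86184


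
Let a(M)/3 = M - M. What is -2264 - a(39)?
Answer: -2264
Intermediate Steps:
a(M) = 0 (a(M) = 3*(M - M) = 3*0 = 0)
-2264 - a(39) = -2264 - 1*0 = -2264 + 0 = -2264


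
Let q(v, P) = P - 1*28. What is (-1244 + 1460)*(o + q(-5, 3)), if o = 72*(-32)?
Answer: -503064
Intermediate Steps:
q(v, P) = -28 + P (q(v, P) = P - 28 = -28 + P)
o = -2304
(-1244 + 1460)*(o + q(-5, 3)) = (-1244 + 1460)*(-2304 + (-28 + 3)) = 216*(-2304 - 25) = 216*(-2329) = -503064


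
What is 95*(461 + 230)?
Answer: 65645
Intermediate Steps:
95*(461 + 230) = 95*691 = 65645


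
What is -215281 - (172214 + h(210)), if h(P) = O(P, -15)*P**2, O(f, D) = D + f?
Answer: -8986995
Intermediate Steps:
h(P) = P**2*(-15 + P) (h(P) = (-15 + P)*P**2 = P**2*(-15 + P))
-215281 - (172214 + h(210)) = -215281 - (172214 + 210**2*(-15 + 210)) = -215281 - (172214 + 44100*195) = -215281 - (172214 + 8599500) = -215281 - 1*8771714 = -215281 - 8771714 = -8986995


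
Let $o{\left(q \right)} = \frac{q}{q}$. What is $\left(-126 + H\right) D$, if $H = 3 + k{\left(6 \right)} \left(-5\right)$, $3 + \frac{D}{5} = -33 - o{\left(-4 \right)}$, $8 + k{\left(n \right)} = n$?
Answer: $20905$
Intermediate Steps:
$o{\left(q \right)} = 1$
$k{\left(n \right)} = -8 + n$
$D = -185$ ($D = -15 + 5 \left(-33 - 1\right) = -15 + 5 \left(-34\right) = -15 - 170 = -185$)
$H = 13$ ($H = 3 + \left(-8 + 6\right) \left(-5\right) = 3 - -10 = 3 + 10 = 13$)
$\left(-126 + H\right) D = \left(-126 + 13\right) \left(-185\right) = \left(-113\right) \left(-185\right) = 20905$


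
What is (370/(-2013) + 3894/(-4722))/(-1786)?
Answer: 1597627/2829436566 ≈ 0.00056465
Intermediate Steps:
(370/(-2013) + 3894/(-4722))/(-1786) = (370*(-1/2013) + 3894*(-1/4722))*(-1/1786) = (-370/2013 - 649/787)*(-1/1786) = -1597627/1584231*(-1/1786) = 1597627/2829436566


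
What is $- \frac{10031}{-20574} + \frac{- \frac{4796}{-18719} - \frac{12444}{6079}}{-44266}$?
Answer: $\frac{25265932832959547}{51817183951701942} \approx 0.4876$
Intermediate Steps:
$- \frac{10031}{-20574} + \frac{- \frac{4796}{-18719} - \frac{12444}{6079}}{-44266} = \left(-10031\right) \left(- \frac{1}{20574}\right) + \left(\left(-4796\right) \left(- \frac{1}{18719}\right) - \frac{12444}{6079}\right) \left(- \frac{1}{44266}\right) = \frac{10031}{20574} + \left(\frac{4796}{18719} - \frac{12444}{6079}\right) \left(- \frac{1}{44266}\right) = \frac{10031}{20574} - - \frac{101892176}{2518576064533} = \frac{10031}{20574} + \frac{101892176}{2518576064533} = \frac{25265932832959547}{51817183951701942}$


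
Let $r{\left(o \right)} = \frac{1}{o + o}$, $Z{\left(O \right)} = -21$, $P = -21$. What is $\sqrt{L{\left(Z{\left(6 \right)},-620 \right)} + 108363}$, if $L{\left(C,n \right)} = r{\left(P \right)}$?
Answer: $\frac{\sqrt{191152290}}{42} \approx 329.19$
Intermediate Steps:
$r{\left(o \right)} = \frac{1}{2 o}$
$L{\left(C,n \right)} = - \frac{1}{42}$ ($L{\left(C,n \right)} = \frac{1}{2 \left(-21\right)} = \frac{1}{2} \left(- \frac{1}{21}\right) = - \frac{1}{42}$)
$\sqrt{L{\left(Z{\left(6 \right)},-620 \right)} + 108363} = \sqrt{- \frac{1}{42} + 108363} = \sqrt{\frac{4551245}{42}} = \frac{\sqrt{191152290}}{42}$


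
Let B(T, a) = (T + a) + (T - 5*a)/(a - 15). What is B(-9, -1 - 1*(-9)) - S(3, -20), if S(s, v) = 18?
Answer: -12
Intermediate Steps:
B(T, a) = T + a + (T - 5*a)/(-15 + a) (B(T, a) = (T + a) + (T - 5*a)/(-15 + a) = T + a + (T - 5*a)/(-15 + a))
B(-9, -1 - 1*(-9)) - S(3, -20) = ((-1 - 1*(-9))**2 - 20*(-1 - 1*(-9)) - 14*(-9) - 9*(-1 - 1*(-9)))/(-15 + (-1 - 1*(-9))) - 1*18 = ((-1 + 9)**2 - 20*(-1 + 9) + 126 - 9*(-1 + 9))/(-15 + (-1 + 9)) - 18 = (8**2 - 20*8 + 126 - 9*8)/(-15 + 8) - 18 = (64 - 160 + 126 - 72)/(-7) - 18 = -1/7*(-42) - 18 = 6 - 18 = -12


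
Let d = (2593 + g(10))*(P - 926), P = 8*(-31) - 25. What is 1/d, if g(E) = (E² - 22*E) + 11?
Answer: -1/2978316 ≈ -3.3576e-7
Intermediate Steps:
g(E) = 11 + E² - 22*E
P = -273 (P = -248 - 25 = -273)
d = -2978316 (d = (2593 + (11 + 10² - 22*10))*(-273 - 926) = (2593 + (11 + 100 - 220))*(-1199) = (2593 - 109)*(-1199) = 2484*(-1199) = -2978316)
1/d = 1/(-2978316) = -1/2978316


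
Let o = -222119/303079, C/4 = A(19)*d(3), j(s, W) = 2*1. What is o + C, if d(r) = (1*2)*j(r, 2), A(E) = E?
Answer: 91913897/303079 ≈ 303.27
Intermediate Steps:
j(s, W) = 2
d(r) = 4 (d(r) = (1*2)*2 = 2*2 = 4)
C = 304 (C = 4*(19*4) = 4*76 = 304)
o = -222119/303079 (o = -222119*1/303079 = -222119/303079 ≈ -0.73287)
o + C = -222119/303079 + 304 = 91913897/303079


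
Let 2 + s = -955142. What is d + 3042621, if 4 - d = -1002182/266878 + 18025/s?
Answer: 387793565409007079/127453460216 ≈ 3.0426e+6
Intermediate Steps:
s = -955144 (s = -2 - 955142 = -955144)
d = 990833140943/127453460216 (d = 4 - (-1002182/266878 + 18025/(-955144)) = 4 - (-1002182*1/266878 + 18025*(-1/955144)) = 4 - (-501091/133439 - 18025/955144) = 4 - 1*(-481019300079/127453460216) = 4 + 481019300079/127453460216 = 990833140943/127453460216 ≈ 7.7741)
d + 3042621 = 990833140943/127453460216 + 3042621 = 387793565409007079/127453460216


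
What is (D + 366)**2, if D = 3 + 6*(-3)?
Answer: 123201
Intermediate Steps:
D = -15 (D = 3 - 18 = -15)
(D + 366)**2 = (-15 + 366)**2 = 351**2 = 123201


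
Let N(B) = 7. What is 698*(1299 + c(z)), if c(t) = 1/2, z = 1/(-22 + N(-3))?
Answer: 907051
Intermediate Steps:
z = -1/15 (z = 1/(-22 + 7) = 1/(-15) = -1/15 ≈ -0.066667)
c(t) = 1/2
698*(1299 + c(z)) = 698*(1299 + 1/2) = 698*(2599/2) = 907051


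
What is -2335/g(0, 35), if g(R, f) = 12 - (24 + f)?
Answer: 2335/47 ≈ 49.681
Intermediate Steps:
g(R, f) = -12 - f (g(R, f) = 12 + (-24 - f) = -12 - f)
-2335/g(0, 35) = -2335/(-12 - 1*35) = -2335/(-12 - 35) = -2335/(-47) = -2335*(-1/47) = 2335/47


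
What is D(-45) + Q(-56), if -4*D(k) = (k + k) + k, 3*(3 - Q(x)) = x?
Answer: 665/12 ≈ 55.417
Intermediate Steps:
Q(x) = 3 - x/3
D(k) = -3*k/4 (D(k) = -((k + k) + k)/4 = -(2*k + k)/4 = -3*k/4)
D(-45) + Q(-56) = -3/4*(-45) + (3 - 1/3*(-56)) = 135/4 + (3 + 56/3) = 135/4 + 65/3 = 665/12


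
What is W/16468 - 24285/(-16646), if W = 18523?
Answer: 354129619/137063164 ≈ 2.5837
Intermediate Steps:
W/16468 - 24285/(-16646) = 18523/16468 - 24285/(-16646) = 18523*(1/16468) - 24285*(-1/16646) = 18523/16468 + 24285/16646 = 354129619/137063164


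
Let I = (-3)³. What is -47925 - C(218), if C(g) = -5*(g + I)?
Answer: -46970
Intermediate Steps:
I = -27
C(g) = 135 - 5*g (C(g) = -5*(g - 27) = -5*(-27 + g) = 135 - 5*g)
-47925 - C(218) = -47925 - (135 - 5*218) = -47925 - (135 - 1090) = -47925 - 1*(-955) = -47925 + 955 = -46970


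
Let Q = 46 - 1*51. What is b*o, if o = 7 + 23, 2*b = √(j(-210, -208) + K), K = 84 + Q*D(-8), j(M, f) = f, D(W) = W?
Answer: 30*I*√21 ≈ 137.48*I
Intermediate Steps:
Q = -5 (Q = 46 - 51 = -5)
K = 124 (K = 84 - 5*(-8) = 84 + 40 = 124)
b = I*√21 (b = √(-208 + 124)/2 = √(-84)/2 = (2*I*√21)/2 = I*√21 ≈ 4.5826*I)
o = 30
b*o = (I*√21)*30 = 30*I*√21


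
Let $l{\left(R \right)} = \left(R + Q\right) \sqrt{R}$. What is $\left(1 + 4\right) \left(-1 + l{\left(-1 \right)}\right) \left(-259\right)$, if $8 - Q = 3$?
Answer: $1295 - 5180 i \approx 1295.0 - 5180.0 i$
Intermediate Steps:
$Q = 5$ ($Q = 8 - 3 = 5$)
$l{\left(R \right)} = \sqrt{R} \left(5 + R\right)$ ($l{\left(R \right)} = \left(R + 5\right) \sqrt{R} = \left(5 + R\right) \sqrt{R} = \sqrt{R} \left(5 + R\right)$)
$\left(1 + 4\right) \left(-1 + l{\left(-1 \right)}\right) \left(-259\right) = \left(1 + 4\right) \left(-1 + \sqrt{-1} \left(5 - 1\right)\right) \left(-259\right) = 5 \left(-1 + i 4\right) \left(-259\right) = 5 \left(-1 + 4 i\right) \left(-259\right) = \left(-5 + 20 i\right) \left(-259\right) = 1295 - 5180 i$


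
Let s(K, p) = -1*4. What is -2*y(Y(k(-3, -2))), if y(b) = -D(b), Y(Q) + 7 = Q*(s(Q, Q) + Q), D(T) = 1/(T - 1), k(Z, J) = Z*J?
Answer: 1/2 ≈ 0.50000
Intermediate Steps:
s(K, p) = -4
k(Z, J) = J*Z
D(T) = 1/(-1 + T)
Y(Q) = -7 + Q*(-4 + Q)
y(b) = -1/(-1 + b)
-2*y(Y(k(-3, -2))) = -(-2)/(-1 + (-7 + (-2*(-3))**2 - (-8)*(-3))) = -(-2)/(-1 + (-7 + 6**2 - 4*6)) = -(-2)/(-1 + (-7 + 36 - 24)) = -(-2)/(-1 + 5) = -(-2)/4 = -2*(-1/4) = 1/2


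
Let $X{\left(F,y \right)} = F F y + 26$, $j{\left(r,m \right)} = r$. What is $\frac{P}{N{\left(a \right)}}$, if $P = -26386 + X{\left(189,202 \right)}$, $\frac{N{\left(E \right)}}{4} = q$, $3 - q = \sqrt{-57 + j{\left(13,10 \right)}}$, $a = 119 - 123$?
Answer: $\frac{10783923}{106} + \frac{3594641 i \sqrt{11}}{53} \approx 1.0174 \cdot 10^{5} + 2.2494 \cdot 10^{5} i$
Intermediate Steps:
$a = -4$ ($a = 119 - 123 = -4$)
$q = 3 - 2 i \sqrt{11}$ ($q = 3 - \sqrt{-57 + 13} = 3 - \sqrt{-44} = 3 - 2 i \sqrt{11} \approx 3.0 - 6.6332 i$)
$N{\left(E \right)} = 12 - 8 i \sqrt{11}$ ($N{\left(E \right)} = 4 \left(3 - 2 i \sqrt{11}\right) = 12 - 8 i \sqrt{11}$)
$X{\left(F,y \right)} = 26 + y F^{2}$ ($X{\left(F,y \right)} = F^{2} y + 26 = y F^{2} + 26 = 26 + y F^{2}$)
$P = 7189282$ ($P = -26386 + \left(26 + 202 \cdot 189^{2}\right) = -26386 + \left(26 + 202 \cdot 35721\right) = -26386 + \left(26 + 7215642\right) = -26386 + 7215668 = 7189282$)
$\frac{P}{N{\left(a \right)}} = \frac{7189282}{12 - 8 i \sqrt{11}}$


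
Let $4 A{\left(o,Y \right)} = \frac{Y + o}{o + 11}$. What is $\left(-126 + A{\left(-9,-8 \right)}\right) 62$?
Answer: $- \frac{31775}{4} \approx -7943.8$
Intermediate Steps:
$A{\left(o,Y \right)} = \frac{Y + o}{4 \left(11 + o\right)}$ ($A{\left(o,Y \right)} = \frac{\left(Y + o\right) \frac{1}{o + 11}}{4} = \frac{\left(Y + o\right) \frac{1}{11 + o}}{4} = \frac{\frac{1}{11 + o} \left(Y + o\right)}{4} = \frac{Y + o}{4 \left(11 + o\right)}$)
$\left(-126 + A{\left(-9,-8 \right)}\right) 62 = \left(-126 + \frac{-8 - 9}{4 \left(11 - 9\right)}\right) 62 = \left(-126 + \frac{1}{4} \cdot \frac{1}{2} \left(-17\right)\right) 62 = \left(-126 - \frac{17}{8}\right) 62 = \left(- \frac{1025}{8}\right) 62 = - \frac{31775}{4}$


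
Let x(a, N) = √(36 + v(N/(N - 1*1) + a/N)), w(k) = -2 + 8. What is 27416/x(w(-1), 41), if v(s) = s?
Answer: 54832*√24994010/60961 ≈ 4496.8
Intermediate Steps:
w(k) = 6
x(a, N) = √(36 + N/(-1 + N) + a/N) (x(a, N) = √(36 + (N/(N - 1*1) + a/N)) = √(36 + (N/(N - 1) + a/N)) = √(36 + (N/(-1 + N) + a/N)) = √(36 + N/(-1 + N) + a/N))
27416/x(w(-1), 41) = 27416/(√((-1*6 - 36*41 + 37*41² + 41*6)/(41*(-1 + 41)))) = 27416/(√((1/41)*(-6 - 1476 + 37*1681 + 246)/40)) = 27416/(√((1/41)*(1/40)*(-6 - 1476 + 62197 + 246))) = 27416/(√((1/41)*(1/40)*60961)) = 27416/(√(60961/1640)) = 27416/((√24994010/820)) = 27416*(2*√24994010/60961) = 54832*√24994010/60961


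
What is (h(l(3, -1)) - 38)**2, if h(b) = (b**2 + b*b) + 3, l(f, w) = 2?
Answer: 729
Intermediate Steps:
h(b) = 3 + 2*b**2 (h(b) = (b**2 + b**2) + 3 = 2*b**2 + 3 = 3 + 2*b**2)
(h(l(3, -1)) - 38)**2 = ((3 + 2*2**2) - 38)**2 = ((3 + 2*4) - 38)**2 = ((3 + 8) - 38)**2 = (11 - 38)**2 = (-27)**2 = 729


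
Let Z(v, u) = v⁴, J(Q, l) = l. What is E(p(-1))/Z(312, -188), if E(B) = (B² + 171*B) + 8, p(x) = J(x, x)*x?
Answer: 5/263218176 ≈ 1.8996e-8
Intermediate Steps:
p(x) = x² (p(x) = x*x = x²)
E(B) = 8 + B² + 171*B
E(p(-1))/Z(312, -188) = (8 + ((-1)²)² + 171*(-1)²)/(312⁴) = (8 + 1² + 171*1)/9475854336 = (8 + 1 + 171)*(1/9475854336) = 180*(1/9475854336) = 5/263218176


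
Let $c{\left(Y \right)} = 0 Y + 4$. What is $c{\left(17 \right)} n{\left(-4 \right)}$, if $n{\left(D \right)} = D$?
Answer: $-16$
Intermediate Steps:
$c{\left(Y \right)} = 4$ ($c{\left(Y \right)} = 0 + 4 = 4$)
$c{\left(17 \right)} n{\left(-4 \right)} = 4 \left(-4\right) = -16$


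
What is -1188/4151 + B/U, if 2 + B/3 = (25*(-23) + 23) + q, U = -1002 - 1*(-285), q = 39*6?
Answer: 1044388/992089 ≈ 1.0527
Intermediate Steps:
q = 234
U = -717 (U = -1002 + 285 = -717)
B = -960 (B = -6 + 3*((25*(-23) + 23) + 234) = -6 + 3*((-575 + 23) + 234) = -6 + 3*(-552 + 234) = -6 + 3*(-318) = -6 - 954 = -960)
-1188/4151 + B/U = -1188/4151 - 960/(-717) = -1188*1/4151 - 960*(-1/717) = -1188/4151 + 320/239 = 1044388/992089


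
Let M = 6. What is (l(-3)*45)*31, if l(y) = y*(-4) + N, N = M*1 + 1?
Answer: 26505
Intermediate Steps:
N = 7 (N = 6*1 + 1 = 6 + 1 = 7)
l(y) = 7 - 4*y (l(y) = y*(-4) + 7 = -4*y + 7 = 7 - 4*y)
(l(-3)*45)*31 = ((7 - 4*(-3))*45)*31 = ((7 + 12)*45)*31 = (19*45)*31 = 855*31 = 26505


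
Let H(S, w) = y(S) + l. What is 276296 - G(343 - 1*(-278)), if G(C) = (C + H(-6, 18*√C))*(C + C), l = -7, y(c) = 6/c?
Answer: -485050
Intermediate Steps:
H(S, w) = -7 + 6/S (H(S, w) = 6/S - 7 = -7 + 6/S)
G(C) = 2*C*(-8 + C) (G(C) = (C + (-7 + 6/(-6)))*(C + C) = (C + (-7 + 6*(-⅙)))*(2*C) = (C + (-7 - 1))*(2*C) = (C - 8)*(2*C) = (-8 + C)*(2*C) = 2*C*(-8 + C))
276296 - G(343 - 1*(-278)) = 276296 - 2*(343 - 1*(-278))*(-8 + (343 - 1*(-278))) = 276296 - 2*(343 + 278)*(-8 + (343 + 278)) = 276296 - 2*621*(-8 + 621) = 276296 - 2*621*613 = 276296 - 1*761346 = 276296 - 761346 = -485050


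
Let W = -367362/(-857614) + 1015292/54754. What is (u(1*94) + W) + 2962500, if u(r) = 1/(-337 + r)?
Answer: 8451136871023876598/2852686165077 ≈ 2.9625e+6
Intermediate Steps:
W = 222710793059/11739449239 (W = -367362*(-1/857614) + 1015292*(1/54754) = 183681/428807 + 507646/27377 = 222710793059/11739449239 ≈ 18.971)
(u(1*94) + W) + 2962500 = (1/(-337 + 1*94) + 222710793059/11739449239) + 2962500 = (1/(-337 + 94) + 222710793059/11739449239) + 2962500 = (1/(-243) + 222710793059/11739449239) + 2962500 = (-1/243 + 222710793059/11739449239) + 2962500 = 54106983264098/2852686165077 + 2962500 = 8451136871023876598/2852686165077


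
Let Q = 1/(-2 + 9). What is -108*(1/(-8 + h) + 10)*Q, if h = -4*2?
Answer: -4293/28 ≈ -153.32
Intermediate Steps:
Q = ⅐ (Q = 1/7 = ⅐ ≈ 0.14286)
h = -8
-108*(1/(-8 + h) + 10)*Q = -108*(1/(-8 - 8) + 10)/7 = -108*(1/(-16) + 10)/7 = -108*(-1/16 + 10)/7 = -4293/(4*7) = -108*159/112 = -4293/28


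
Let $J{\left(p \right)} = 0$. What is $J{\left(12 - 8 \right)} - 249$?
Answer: $-249$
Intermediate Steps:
$J{\left(12 - 8 \right)} - 249 = 0 - 249 = -249$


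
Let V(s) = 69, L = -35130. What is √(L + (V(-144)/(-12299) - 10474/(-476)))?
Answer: I*√125287419460078/59738 ≈ 187.37*I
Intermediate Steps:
√(L + (V(-144)/(-12299) - 10474/(-476))) = √(-35130 + (69/(-12299) - 10474/(-476))) = √(-35130 + (69*(-1/12299) - 10474*(-1/476))) = √(-35130 + (-69/12299 + 5237/238)) = √(-35130 + 9199063/418166) = √(-14680972517/418166) = I*√125287419460078/59738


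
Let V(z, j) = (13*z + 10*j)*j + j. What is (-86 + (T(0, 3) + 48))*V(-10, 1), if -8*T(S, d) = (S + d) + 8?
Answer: 37485/8 ≈ 4685.6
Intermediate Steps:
T(S, d) = -1 - S/8 - d/8 (T(S, d) = -((S + d) + 8)/8 = -(8 + S + d)/8 = -1 - S/8 - d/8)
V(z, j) = j + j*(10*j + 13*z) (V(z, j) = (10*j + 13*z)*j + j = j*(10*j + 13*z) + j = j + j*(10*j + 13*z))
(-86 + (T(0, 3) + 48))*V(-10, 1) = (-86 + ((-1 - ⅛*0 - ⅛*3) + 48))*(1*(1 + 10*1 + 13*(-10))) = (-86 + ((-1 + 0 - 3/8) + 48))*(1*(1 + 10 - 130)) = (-86 + (-11/8 + 48))*(1*(-119)) = (-86 + 373/8)*(-119) = -315/8*(-119) = 37485/8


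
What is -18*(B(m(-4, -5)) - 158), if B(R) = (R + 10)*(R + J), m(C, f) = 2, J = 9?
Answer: 468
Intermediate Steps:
B(R) = (9 + R)*(10 + R) (B(R) = (R + 10)*(R + 9) = (10 + R)*(9 + R) = (9 + R)*(10 + R))
-18*(B(m(-4, -5)) - 158) = -18*((90 + 2² + 19*2) - 158) = -18*((90 + 4 + 38) - 158) = -18*(132 - 158) = -18*(-26) = 468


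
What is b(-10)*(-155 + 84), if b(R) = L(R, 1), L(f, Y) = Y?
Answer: -71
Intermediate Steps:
b(R) = 1
b(-10)*(-155 + 84) = 1*(-155 + 84) = 1*(-71) = -71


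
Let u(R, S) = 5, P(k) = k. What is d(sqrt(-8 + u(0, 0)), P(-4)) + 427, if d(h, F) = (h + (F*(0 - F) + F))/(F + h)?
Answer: 8196/19 + 16*I*sqrt(3)/19 ≈ 431.37 + 1.4586*I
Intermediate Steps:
d(h, F) = (F + h - F**2)/(F + h) (d(h, F) = (h + (F*(-F) + F))/(F + h) = (h + (-F**2 + F))/(F + h) = (h + (F - F**2))/(F + h) = (F + h - F**2)/(F + h))
d(sqrt(-8 + u(0, 0)), P(-4)) + 427 = (-4 + sqrt(-8 + 5) - 1*(-4)**2)/(-4 + sqrt(-8 + 5)) + 427 = (-4 + sqrt(-3) - 1*16)/(-4 + sqrt(-3)) + 427 = (-4 + I*sqrt(3) - 16)/(-4 + I*sqrt(3)) + 427 = (-20 + I*sqrt(3))/(-4 + I*sqrt(3)) + 427 = 427 + (-20 + I*sqrt(3))/(-4 + I*sqrt(3))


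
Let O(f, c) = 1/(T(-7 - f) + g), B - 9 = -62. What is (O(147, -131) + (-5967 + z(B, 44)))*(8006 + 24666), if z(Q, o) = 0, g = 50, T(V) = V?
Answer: -2534403796/13 ≈ -1.9495e+8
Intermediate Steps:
B = -53 (B = 9 - 62 = -53)
O(f, c) = 1/(43 - f) (O(f, c) = 1/((-7 - f) + 50) = 1/(43 - f))
(O(147, -131) + (-5967 + z(B, 44)))*(8006 + 24666) = (-1/(-43 + 147) + (-5967 + 0))*(8006 + 24666) = (-1/104 - 5967)*32672 = -620569/104*32672 = -2534403796/13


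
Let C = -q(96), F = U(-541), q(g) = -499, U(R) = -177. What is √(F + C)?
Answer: √322 ≈ 17.944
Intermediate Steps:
F = -177
C = 499 (C = -1*(-499) = 499)
√(F + C) = √(-177 + 499) = √322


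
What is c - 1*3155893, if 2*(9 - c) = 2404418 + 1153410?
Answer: -4934798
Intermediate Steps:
c = -1778905 (c = 9 - (2404418 + 1153410)/2 = 9 - ½*3557828 = 9 - 1778914 = -1778905)
c - 1*3155893 = -1778905 - 1*3155893 = -1778905 - 3155893 = -4934798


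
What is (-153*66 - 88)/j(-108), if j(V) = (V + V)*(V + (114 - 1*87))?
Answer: -5093/8748 ≈ -0.58219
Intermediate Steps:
j(V) = 2*V*(27 + V) (j(V) = (2*V)*(V + (114 - 87)) = (2*V)*(V + 27) = (2*V)*(27 + V) = 2*V*(27 + V))
(-153*66 - 88)/j(-108) = (-153*66 - 88)/((2*(-108)*(27 - 108))) = (-10098 - 88)/((2*(-108)*(-81))) = -10186/17496 = -10186*1/17496 = -5093/8748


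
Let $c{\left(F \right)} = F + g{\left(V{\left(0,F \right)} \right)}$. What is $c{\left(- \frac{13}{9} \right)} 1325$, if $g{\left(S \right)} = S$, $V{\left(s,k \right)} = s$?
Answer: $- \frac{17225}{9} \approx -1913.9$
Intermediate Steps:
$c{\left(F \right)} = F$ ($c{\left(F \right)} = F + 0 = F$)
$c{\left(- \frac{13}{9} \right)} 1325 = - \frac{13}{9} \cdot 1325 = \left(-13\right) \frac{1}{9} \cdot 1325 = \left(- \frac{13}{9}\right) 1325 = - \frac{17225}{9}$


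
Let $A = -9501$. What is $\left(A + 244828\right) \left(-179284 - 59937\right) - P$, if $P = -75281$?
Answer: $-56295084986$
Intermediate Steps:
$\left(A + 244828\right) \left(-179284 - 59937\right) - P = \left(-9501 + 244828\right) \left(-179284 - 59937\right) - -75281 = 235327 \left(-239221\right) + 75281 = -56295160267 + 75281 = -56295084986$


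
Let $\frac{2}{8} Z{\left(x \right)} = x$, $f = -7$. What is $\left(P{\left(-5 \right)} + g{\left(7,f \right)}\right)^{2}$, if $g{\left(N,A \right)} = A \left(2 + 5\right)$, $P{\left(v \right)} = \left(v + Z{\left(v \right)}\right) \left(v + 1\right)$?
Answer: $2601$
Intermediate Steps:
$Z{\left(x \right)} = 4 x$
$P{\left(v \right)} = 5 v \left(1 + v\right)$ ($P{\left(v \right)} = \left(v + 4 v\right) \left(v + 1\right) = 5 v \left(1 + v\right)$)
$g{\left(N,A \right)} = 7 A$ ($g{\left(N,A \right)} = A 7 = 7 A$)
$\left(P{\left(-5 \right)} + g{\left(7,f \right)}\right)^{2} = \left(5 \left(-5\right) \left(1 - 5\right) + 7 \left(-7\right)\right)^{2} = \left(5 \left(-5\right) \left(-4\right) - 49\right)^{2} = \left(100 - 49\right)^{2} = 51^{2} = 2601$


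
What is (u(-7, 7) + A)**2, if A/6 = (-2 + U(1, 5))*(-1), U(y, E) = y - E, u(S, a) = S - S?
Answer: 1296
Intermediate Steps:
u(S, a) = 0
A = 36 (A = 6*((-2 + (1 - 1*5))*(-1)) = 6*((-2 + (1 - 5))*(-1)) = 6*((-2 - 4)*(-1)) = 6*(-6*(-1)) = 6*6 = 36)
(u(-7, 7) + A)**2 = (0 + 36)**2 = 36**2 = 1296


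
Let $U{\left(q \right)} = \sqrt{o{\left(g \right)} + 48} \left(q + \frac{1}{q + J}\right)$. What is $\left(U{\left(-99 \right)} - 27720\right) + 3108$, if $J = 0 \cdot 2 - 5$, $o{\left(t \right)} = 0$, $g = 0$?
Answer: $-24612 - \frac{10297 \sqrt{3}}{26} \approx -25298.0$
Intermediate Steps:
$J = -5$ ($J = 0 - 5 = -5$)
$U{\left(q \right)} = 4 \sqrt{3} \left(q + \frac{1}{-5 + q}\right)$ ($U{\left(q \right)} = \sqrt{0 + 48} \left(q + \frac{1}{q - 5}\right) = \sqrt{48} \left(q + \frac{1}{-5 + q}\right) = 4 \sqrt{3} \left(q + \frac{1}{-5 + q}\right)$)
$\left(U{\left(-99 \right)} - 27720\right) + 3108 = \left(\frac{4 \sqrt{3} \left(1 + \left(-99\right)^{2} - -495\right)}{-5 - 99} - 27720\right) + 3108 = \left(\frac{4 \sqrt{3} \left(1 + 9801 + 495\right)}{-104} - 27720\right) + 3108 = \left(4 \sqrt{3} \left(- \frac{1}{104}\right) 10297 - 27720\right) + 3108 = \left(- \frac{10297 \sqrt{3}}{26} - 27720\right) + 3108 = \left(-27720 - \frac{10297 \sqrt{3}}{26}\right) + 3108 = -24612 - \frac{10297 \sqrt{3}}{26}$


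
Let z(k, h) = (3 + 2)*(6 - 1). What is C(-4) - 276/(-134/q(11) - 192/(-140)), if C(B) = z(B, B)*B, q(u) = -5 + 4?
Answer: -10510/103 ≈ -102.04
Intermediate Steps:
q(u) = -1
z(k, h) = 25 (z(k, h) = 5*5 = 25)
C(B) = 25*B
C(-4) - 276/(-134/q(11) - 192/(-140)) = 25*(-4) - 276/(-134/(-1) - 192/(-140)) = -100 - 276/(-134*(-1) - 192*(-1/140)) = -100 - 276/(134 + 48/35) = -100 - 276/4738/35 = -100 - 276*35/4738 = -100 - 210/103 = -10510/103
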